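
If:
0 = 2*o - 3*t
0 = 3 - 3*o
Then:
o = 1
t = 2/3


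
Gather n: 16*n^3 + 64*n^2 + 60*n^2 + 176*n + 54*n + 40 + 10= 16*n^3 + 124*n^2 + 230*n + 50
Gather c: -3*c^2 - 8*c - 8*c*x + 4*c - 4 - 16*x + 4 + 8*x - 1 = -3*c^2 + c*(-8*x - 4) - 8*x - 1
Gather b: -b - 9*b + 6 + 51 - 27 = 30 - 10*b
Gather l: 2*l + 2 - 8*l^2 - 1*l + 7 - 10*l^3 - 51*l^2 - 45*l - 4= -10*l^3 - 59*l^2 - 44*l + 5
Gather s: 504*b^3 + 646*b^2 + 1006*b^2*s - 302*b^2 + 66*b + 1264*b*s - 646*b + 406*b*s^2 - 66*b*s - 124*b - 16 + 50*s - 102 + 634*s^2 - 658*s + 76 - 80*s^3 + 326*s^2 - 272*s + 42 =504*b^3 + 344*b^2 - 704*b - 80*s^3 + s^2*(406*b + 960) + s*(1006*b^2 + 1198*b - 880)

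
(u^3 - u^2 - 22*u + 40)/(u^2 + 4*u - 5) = (u^2 - 6*u + 8)/(u - 1)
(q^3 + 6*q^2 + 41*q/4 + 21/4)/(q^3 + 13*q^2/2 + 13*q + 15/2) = (4*q^2 + 20*q + 21)/(2*(2*q^2 + 11*q + 15))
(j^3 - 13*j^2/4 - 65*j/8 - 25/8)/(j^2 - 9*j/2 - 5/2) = j + 5/4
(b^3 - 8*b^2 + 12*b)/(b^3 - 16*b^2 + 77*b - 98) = b*(b - 6)/(b^2 - 14*b + 49)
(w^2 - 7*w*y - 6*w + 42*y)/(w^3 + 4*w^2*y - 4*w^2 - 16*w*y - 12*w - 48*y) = (w - 7*y)/(w^2 + 4*w*y + 2*w + 8*y)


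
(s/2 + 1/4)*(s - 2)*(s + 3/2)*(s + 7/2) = s^4/2 + 7*s^3/4 - 13*s^2/8 - 103*s/16 - 21/8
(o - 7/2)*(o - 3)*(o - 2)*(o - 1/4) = o^4 - 35*o^3/4 + 205*o^2/8 - 215*o/8 + 21/4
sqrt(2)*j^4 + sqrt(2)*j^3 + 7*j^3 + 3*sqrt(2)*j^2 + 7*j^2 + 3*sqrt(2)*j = j*(j + 1)*(j + 3*sqrt(2))*(sqrt(2)*j + 1)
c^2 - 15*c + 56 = (c - 8)*(c - 7)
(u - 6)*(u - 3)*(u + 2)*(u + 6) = u^4 - u^3 - 42*u^2 + 36*u + 216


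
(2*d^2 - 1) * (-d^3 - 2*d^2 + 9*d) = -2*d^5 - 4*d^4 + 19*d^3 + 2*d^2 - 9*d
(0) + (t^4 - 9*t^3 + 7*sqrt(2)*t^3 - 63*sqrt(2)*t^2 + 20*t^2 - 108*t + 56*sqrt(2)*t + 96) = t^4 - 9*t^3 + 7*sqrt(2)*t^3 - 63*sqrt(2)*t^2 + 20*t^2 - 108*t + 56*sqrt(2)*t + 96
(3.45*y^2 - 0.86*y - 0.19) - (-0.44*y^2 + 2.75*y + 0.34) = 3.89*y^2 - 3.61*y - 0.53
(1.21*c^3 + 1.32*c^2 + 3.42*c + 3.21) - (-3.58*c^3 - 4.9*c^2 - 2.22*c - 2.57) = 4.79*c^3 + 6.22*c^2 + 5.64*c + 5.78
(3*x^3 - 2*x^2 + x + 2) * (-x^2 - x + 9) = -3*x^5 - x^4 + 28*x^3 - 21*x^2 + 7*x + 18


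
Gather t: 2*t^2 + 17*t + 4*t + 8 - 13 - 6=2*t^2 + 21*t - 11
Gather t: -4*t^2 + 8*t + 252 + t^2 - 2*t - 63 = -3*t^2 + 6*t + 189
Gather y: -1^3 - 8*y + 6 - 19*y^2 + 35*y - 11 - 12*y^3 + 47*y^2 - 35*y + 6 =-12*y^3 + 28*y^2 - 8*y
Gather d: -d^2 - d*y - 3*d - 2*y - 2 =-d^2 + d*(-y - 3) - 2*y - 2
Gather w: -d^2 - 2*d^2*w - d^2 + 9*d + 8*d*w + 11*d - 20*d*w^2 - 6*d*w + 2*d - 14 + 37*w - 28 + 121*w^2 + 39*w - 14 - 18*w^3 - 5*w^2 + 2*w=-2*d^2 + 22*d - 18*w^3 + w^2*(116 - 20*d) + w*(-2*d^2 + 2*d + 78) - 56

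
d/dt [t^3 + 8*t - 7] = 3*t^2 + 8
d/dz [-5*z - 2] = -5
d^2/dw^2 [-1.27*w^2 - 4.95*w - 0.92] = -2.54000000000000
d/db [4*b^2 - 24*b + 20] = 8*b - 24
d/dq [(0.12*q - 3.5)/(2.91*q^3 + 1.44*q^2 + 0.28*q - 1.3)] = (-0.6984*q^3 + 30.3822*q^2 + 10.08*q + 0.824)/(8.4681*q^6 + 8.3808*q^5 + 3.7032*q^4 - 6.7596*q^3 - 3.6656*q^2 - 0.728*q + 1.69)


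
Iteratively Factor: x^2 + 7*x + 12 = (x + 4)*(x + 3)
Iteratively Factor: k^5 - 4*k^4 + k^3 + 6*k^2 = (k + 1)*(k^4 - 5*k^3 + 6*k^2) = (k - 3)*(k + 1)*(k^3 - 2*k^2) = k*(k - 3)*(k + 1)*(k^2 - 2*k) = k*(k - 3)*(k - 2)*(k + 1)*(k)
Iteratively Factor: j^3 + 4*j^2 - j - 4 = (j + 4)*(j^2 - 1) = (j + 1)*(j + 4)*(j - 1)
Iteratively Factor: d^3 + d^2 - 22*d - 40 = (d + 2)*(d^2 - d - 20) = (d + 2)*(d + 4)*(d - 5)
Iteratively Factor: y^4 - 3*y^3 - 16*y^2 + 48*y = (y + 4)*(y^3 - 7*y^2 + 12*y) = (y - 4)*(y + 4)*(y^2 - 3*y) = y*(y - 4)*(y + 4)*(y - 3)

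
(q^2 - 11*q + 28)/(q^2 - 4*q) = (q - 7)/q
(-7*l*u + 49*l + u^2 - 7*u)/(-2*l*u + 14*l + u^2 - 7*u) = (-7*l + u)/(-2*l + u)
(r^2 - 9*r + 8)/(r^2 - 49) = (r^2 - 9*r + 8)/(r^2 - 49)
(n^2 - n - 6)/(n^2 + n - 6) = (n^2 - n - 6)/(n^2 + n - 6)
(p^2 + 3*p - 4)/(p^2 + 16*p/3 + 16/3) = 3*(p - 1)/(3*p + 4)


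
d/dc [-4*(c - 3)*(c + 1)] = 8 - 8*c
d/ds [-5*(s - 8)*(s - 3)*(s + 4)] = -15*s^2 + 70*s + 100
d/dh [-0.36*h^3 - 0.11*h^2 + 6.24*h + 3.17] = -1.08*h^2 - 0.22*h + 6.24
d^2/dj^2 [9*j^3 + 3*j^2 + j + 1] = 54*j + 6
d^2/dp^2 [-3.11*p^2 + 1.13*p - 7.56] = -6.22000000000000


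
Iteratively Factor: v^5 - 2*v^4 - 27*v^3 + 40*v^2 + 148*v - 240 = (v - 5)*(v^4 + 3*v^3 - 12*v^2 - 20*v + 48) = (v - 5)*(v - 2)*(v^3 + 5*v^2 - 2*v - 24) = (v - 5)*(v - 2)*(v + 4)*(v^2 + v - 6) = (v - 5)*(v - 2)^2*(v + 4)*(v + 3)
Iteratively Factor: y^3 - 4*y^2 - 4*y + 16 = (y - 2)*(y^2 - 2*y - 8) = (y - 2)*(y + 2)*(y - 4)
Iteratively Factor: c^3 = (c)*(c^2) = c^2*(c)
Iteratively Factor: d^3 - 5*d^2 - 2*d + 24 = (d + 2)*(d^2 - 7*d + 12) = (d - 4)*(d + 2)*(d - 3)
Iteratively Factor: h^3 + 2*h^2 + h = (h)*(h^2 + 2*h + 1) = h*(h + 1)*(h + 1)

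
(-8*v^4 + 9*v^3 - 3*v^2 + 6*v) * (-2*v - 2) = 16*v^5 - 2*v^4 - 12*v^3 - 6*v^2 - 12*v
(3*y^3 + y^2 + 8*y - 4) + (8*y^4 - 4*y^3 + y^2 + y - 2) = 8*y^4 - y^3 + 2*y^2 + 9*y - 6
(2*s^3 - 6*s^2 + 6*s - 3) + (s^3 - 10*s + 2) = 3*s^3 - 6*s^2 - 4*s - 1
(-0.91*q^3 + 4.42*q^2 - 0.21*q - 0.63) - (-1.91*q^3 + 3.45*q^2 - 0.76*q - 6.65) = 1.0*q^3 + 0.97*q^2 + 0.55*q + 6.02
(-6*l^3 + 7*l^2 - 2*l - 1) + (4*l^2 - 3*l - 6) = -6*l^3 + 11*l^2 - 5*l - 7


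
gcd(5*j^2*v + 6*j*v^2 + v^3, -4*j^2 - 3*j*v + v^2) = j + v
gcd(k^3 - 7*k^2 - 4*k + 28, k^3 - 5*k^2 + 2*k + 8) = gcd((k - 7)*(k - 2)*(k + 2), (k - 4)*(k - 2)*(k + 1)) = k - 2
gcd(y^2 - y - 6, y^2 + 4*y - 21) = y - 3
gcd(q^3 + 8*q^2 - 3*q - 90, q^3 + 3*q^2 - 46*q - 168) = q + 6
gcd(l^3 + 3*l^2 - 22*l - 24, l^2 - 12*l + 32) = l - 4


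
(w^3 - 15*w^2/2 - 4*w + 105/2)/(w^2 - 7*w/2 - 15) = (w^2 - 10*w + 21)/(w - 6)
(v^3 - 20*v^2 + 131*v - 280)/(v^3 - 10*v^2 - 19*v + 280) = (v - 5)/(v + 5)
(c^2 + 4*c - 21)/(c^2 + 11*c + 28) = (c - 3)/(c + 4)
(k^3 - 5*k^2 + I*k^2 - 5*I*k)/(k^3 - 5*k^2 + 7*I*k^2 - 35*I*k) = (k + I)/(k + 7*I)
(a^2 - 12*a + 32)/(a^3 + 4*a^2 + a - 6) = (a^2 - 12*a + 32)/(a^3 + 4*a^2 + a - 6)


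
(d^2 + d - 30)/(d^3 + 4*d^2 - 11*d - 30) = (d^2 + d - 30)/(d^3 + 4*d^2 - 11*d - 30)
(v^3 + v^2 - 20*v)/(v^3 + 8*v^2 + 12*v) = (v^2 + v - 20)/(v^2 + 8*v + 12)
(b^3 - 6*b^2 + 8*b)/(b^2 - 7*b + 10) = b*(b - 4)/(b - 5)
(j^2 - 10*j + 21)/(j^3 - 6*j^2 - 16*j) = (-j^2 + 10*j - 21)/(j*(-j^2 + 6*j + 16))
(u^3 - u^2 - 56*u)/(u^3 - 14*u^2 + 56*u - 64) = u*(u + 7)/(u^2 - 6*u + 8)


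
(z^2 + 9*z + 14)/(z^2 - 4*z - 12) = (z + 7)/(z - 6)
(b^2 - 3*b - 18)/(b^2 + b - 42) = (b + 3)/(b + 7)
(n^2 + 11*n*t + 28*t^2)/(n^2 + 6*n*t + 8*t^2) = (n + 7*t)/(n + 2*t)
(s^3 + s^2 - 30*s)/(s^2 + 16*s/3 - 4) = 3*s*(s - 5)/(3*s - 2)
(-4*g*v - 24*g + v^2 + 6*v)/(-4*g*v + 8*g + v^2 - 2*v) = (v + 6)/(v - 2)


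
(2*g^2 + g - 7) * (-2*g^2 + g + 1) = -4*g^4 + 17*g^2 - 6*g - 7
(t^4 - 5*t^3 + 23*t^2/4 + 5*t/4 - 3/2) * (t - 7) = t^5 - 12*t^4 + 163*t^3/4 - 39*t^2 - 41*t/4 + 21/2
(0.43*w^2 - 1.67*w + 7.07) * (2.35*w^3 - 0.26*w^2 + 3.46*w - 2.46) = 1.0105*w^5 - 4.0363*w^4 + 18.5365*w^3 - 8.6742*w^2 + 28.5704*w - 17.3922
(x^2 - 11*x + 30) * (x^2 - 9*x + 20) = x^4 - 20*x^3 + 149*x^2 - 490*x + 600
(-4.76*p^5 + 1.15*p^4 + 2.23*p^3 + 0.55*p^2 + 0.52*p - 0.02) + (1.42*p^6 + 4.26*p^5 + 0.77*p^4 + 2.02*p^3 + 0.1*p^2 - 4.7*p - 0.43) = 1.42*p^6 - 0.5*p^5 + 1.92*p^4 + 4.25*p^3 + 0.65*p^2 - 4.18*p - 0.45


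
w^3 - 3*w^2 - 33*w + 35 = (w - 7)*(w - 1)*(w + 5)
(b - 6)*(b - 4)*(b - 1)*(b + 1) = b^4 - 10*b^3 + 23*b^2 + 10*b - 24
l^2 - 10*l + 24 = (l - 6)*(l - 4)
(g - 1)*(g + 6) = g^2 + 5*g - 6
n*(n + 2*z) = n^2 + 2*n*z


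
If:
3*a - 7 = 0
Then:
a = 7/3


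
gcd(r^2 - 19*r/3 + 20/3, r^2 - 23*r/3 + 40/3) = r - 5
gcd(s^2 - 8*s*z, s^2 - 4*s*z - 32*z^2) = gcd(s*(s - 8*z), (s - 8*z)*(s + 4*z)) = -s + 8*z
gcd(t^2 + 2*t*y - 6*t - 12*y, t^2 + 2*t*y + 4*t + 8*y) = t + 2*y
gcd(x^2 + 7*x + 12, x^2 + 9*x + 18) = x + 3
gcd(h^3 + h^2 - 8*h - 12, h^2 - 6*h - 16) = h + 2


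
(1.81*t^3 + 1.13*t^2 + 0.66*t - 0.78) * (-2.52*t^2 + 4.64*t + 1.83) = -4.5612*t^5 + 5.5508*t^4 + 6.8923*t^3 + 7.0959*t^2 - 2.4114*t - 1.4274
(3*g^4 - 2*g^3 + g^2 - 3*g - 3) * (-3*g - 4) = -9*g^5 - 6*g^4 + 5*g^3 + 5*g^2 + 21*g + 12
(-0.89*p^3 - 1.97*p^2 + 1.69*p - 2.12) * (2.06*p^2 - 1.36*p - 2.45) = -1.8334*p^5 - 2.8478*p^4 + 8.3411*p^3 - 1.8391*p^2 - 1.2573*p + 5.194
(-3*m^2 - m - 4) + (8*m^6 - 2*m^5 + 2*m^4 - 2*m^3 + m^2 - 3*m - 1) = 8*m^6 - 2*m^5 + 2*m^4 - 2*m^3 - 2*m^2 - 4*m - 5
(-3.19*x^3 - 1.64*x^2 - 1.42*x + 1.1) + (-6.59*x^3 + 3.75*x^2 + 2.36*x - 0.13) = -9.78*x^3 + 2.11*x^2 + 0.94*x + 0.97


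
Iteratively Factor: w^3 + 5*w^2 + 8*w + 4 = (w + 1)*(w^2 + 4*w + 4) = (w + 1)*(w + 2)*(w + 2)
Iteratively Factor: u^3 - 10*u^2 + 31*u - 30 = (u - 5)*(u^2 - 5*u + 6) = (u - 5)*(u - 3)*(u - 2)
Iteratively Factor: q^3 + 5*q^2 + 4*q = (q + 4)*(q^2 + q) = (q + 1)*(q + 4)*(q)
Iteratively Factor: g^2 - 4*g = (g)*(g - 4)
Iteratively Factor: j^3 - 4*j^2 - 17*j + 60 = (j - 5)*(j^2 + j - 12) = (j - 5)*(j - 3)*(j + 4)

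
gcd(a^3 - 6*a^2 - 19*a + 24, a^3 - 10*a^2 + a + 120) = a^2 - 5*a - 24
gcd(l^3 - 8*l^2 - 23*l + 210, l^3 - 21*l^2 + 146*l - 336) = l^2 - 13*l + 42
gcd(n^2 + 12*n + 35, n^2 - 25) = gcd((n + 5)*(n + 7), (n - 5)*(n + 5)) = n + 5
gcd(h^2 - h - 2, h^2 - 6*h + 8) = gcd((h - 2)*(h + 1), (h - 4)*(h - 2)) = h - 2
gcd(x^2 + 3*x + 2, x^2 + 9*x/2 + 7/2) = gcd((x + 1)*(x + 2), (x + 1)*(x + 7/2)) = x + 1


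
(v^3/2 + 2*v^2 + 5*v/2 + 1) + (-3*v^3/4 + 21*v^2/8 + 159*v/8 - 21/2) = -v^3/4 + 37*v^2/8 + 179*v/8 - 19/2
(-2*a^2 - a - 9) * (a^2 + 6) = -2*a^4 - a^3 - 21*a^2 - 6*a - 54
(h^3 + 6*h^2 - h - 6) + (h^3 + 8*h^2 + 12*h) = 2*h^3 + 14*h^2 + 11*h - 6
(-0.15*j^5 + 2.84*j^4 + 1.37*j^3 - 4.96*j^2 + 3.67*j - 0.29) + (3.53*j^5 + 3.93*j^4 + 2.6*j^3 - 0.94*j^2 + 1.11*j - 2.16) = 3.38*j^5 + 6.77*j^4 + 3.97*j^3 - 5.9*j^2 + 4.78*j - 2.45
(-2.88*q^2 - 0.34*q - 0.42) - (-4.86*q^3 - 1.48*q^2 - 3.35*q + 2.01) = 4.86*q^3 - 1.4*q^2 + 3.01*q - 2.43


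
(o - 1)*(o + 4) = o^2 + 3*o - 4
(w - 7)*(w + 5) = w^2 - 2*w - 35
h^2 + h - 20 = (h - 4)*(h + 5)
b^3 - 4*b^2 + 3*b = b*(b - 3)*(b - 1)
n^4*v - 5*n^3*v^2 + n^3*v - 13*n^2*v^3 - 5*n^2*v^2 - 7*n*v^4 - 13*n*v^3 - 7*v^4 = (n - 7*v)*(n + v)^2*(n*v + v)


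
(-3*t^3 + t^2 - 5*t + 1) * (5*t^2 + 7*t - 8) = -15*t^5 - 16*t^4 + 6*t^3 - 38*t^2 + 47*t - 8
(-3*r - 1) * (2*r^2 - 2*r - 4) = -6*r^3 + 4*r^2 + 14*r + 4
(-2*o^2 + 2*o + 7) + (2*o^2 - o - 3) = o + 4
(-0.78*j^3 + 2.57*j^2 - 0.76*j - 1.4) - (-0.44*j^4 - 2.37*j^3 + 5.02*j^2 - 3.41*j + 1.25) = 0.44*j^4 + 1.59*j^3 - 2.45*j^2 + 2.65*j - 2.65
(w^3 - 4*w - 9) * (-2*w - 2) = -2*w^4 - 2*w^3 + 8*w^2 + 26*w + 18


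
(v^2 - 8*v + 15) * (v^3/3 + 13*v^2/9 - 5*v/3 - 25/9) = v^5/3 - 11*v^4/9 - 74*v^3/9 + 290*v^2/9 - 25*v/9 - 125/3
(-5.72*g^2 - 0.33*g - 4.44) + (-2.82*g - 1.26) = -5.72*g^2 - 3.15*g - 5.7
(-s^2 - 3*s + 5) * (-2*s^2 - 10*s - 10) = 2*s^4 + 16*s^3 + 30*s^2 - 20*s - 50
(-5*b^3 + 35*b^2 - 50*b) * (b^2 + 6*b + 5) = -5*b^5 + 5*b^4 + 135*b^3 - 125*b^2 - 250*b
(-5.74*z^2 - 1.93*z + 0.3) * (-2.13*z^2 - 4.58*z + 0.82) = 12.2262*z^4 + 30.4001*z^3 + 3.4936*z^2 - 2.9566*z + 0.246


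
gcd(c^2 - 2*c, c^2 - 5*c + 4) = 1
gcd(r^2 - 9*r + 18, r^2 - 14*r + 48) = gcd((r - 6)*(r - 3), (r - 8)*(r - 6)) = r - 6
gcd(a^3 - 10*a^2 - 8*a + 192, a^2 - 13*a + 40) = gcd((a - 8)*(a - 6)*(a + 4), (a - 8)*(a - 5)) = a - 8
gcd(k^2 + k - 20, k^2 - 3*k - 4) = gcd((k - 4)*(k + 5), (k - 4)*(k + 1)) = k - 4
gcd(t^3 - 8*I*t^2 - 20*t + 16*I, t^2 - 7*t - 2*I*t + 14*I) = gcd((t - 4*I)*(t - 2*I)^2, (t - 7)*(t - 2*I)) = t - 2*I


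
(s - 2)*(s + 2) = s^2 - 4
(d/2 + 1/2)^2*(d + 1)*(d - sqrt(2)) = d^4/4 - sqrt(2)*d^3/4 + 3*d^3/4 - 3*sqrt(2)*d^2/4 + 3*d^2/4 - 3*sqrt(2)*d/4 + d/4 - sqrt(2)/4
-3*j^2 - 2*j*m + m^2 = (-3*j + m)*(j + m)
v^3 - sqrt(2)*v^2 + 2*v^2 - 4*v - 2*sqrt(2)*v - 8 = (v + 2)*(v - 2*sqrt(2))*(v + sqrt(2))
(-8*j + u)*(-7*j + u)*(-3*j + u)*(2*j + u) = -336*j^4 + 34*j^3*u + 65*j^2*u^2 - 16*j*u^3 + u^4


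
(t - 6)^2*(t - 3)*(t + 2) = t^4 - 13*t^3 + 42*t^2 + 36*t - 216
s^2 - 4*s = s*(s - 4)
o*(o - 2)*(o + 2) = o^3 - 4*o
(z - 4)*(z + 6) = z^2 + 2*z - 24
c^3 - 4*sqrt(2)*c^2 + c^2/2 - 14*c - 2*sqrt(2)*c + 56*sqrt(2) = (c - 7/2)*(c + 4)*(c - 4*sqrt(2))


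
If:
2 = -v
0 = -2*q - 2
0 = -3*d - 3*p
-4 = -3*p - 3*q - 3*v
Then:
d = -13/3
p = 13/3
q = -1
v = -2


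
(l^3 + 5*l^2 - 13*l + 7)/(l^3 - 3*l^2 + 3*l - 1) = (l + 7)/(l - 1)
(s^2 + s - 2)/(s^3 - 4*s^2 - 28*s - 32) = (s - 1)/(s^2 - 6*s - 16)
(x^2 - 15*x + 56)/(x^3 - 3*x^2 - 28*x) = (x - 8)/(x*(x + 4))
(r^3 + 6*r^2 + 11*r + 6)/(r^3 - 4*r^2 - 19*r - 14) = (r + 3)/(r - 7)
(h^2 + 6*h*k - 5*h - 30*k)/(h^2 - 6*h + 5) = (h + 6*k)/(h - 1)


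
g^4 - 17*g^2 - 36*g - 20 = (g - 5)*(g + 1)*(g + 2)^2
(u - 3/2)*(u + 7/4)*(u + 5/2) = u^3 + 11*u^2/4 - 2*u - 105/16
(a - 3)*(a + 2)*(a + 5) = a^3 + 4*a^2 - 11*a - 30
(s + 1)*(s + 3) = s^2 + 4*s + 3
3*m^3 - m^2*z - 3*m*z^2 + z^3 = (-3*m + z)*(-m + z)*(m + z)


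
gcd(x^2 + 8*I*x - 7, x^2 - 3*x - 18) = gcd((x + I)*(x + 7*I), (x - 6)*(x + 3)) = 1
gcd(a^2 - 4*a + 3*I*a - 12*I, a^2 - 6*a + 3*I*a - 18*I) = a + 3*I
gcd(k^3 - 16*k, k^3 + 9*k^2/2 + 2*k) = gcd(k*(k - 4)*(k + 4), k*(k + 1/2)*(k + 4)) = k^2 + 4*k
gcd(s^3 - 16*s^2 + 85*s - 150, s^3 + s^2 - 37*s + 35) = s - 5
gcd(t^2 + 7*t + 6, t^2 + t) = t + 1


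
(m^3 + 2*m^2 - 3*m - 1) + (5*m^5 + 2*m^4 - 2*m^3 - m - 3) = 5*m^5 + 2*m^4 - m^3 + 2*m^2 - 4*m - 4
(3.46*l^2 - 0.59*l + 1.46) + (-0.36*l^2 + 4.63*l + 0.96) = 3.1*l^2 + 4.04*l + 2.42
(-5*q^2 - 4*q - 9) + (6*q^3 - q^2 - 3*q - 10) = 6*q^3 - 6*q^2 - 7*q - 19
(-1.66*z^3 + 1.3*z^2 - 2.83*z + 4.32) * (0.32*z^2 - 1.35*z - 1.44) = -0.5312*z^5 + 2.657*z^4 - 0.270200000000001*z^3 + 3.3309*z^2 - 1.7568*z - 6.2208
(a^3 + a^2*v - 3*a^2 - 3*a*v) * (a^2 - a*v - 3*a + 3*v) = a^5 - 6*a^4 - a^3*v^2 + 9*a^3 + 6*a^2*v^2 - 9*a*v^2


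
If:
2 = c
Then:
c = 2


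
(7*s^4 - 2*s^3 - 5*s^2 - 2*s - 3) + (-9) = 7*s^4 - 2*s^3 - 5*s^2 - 2*s - 12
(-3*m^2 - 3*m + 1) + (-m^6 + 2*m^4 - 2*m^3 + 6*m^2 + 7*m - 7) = -m^6 + 2*m^4 - 2*m^3 + 3*m^2 + 4*m - 6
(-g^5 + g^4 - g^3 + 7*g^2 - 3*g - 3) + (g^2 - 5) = -g^5 + g^4 - g^3 + 8*g^2 - 3*g - 8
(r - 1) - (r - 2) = 1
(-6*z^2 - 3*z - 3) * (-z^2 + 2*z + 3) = 6*z^4 - 9*z^3 - 21*z^2 - 15*z - 9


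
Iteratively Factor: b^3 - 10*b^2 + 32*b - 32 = (b - 4)*(b^2 - 6*b + 8) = (b - 4)*(b - 2)*(b - 4)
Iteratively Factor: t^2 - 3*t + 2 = (t - 2)*(t - 1)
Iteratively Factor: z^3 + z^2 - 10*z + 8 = (z - 2)*(z^2 + 3*z - 4) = (z - 2)*(z - 1)*(z + 4)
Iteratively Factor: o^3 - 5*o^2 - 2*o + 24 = (o - 3)*(o^2 - 2*o - 8) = (o - 3)*(o + 2)*(o - 4)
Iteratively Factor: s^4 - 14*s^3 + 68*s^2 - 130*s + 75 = (s - 5)*(s^3 - 9*s^2 + 23*s - 15) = (s - 5)*(s - 3)*(s^2 - 6*s + 5) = (s - 5)*(s - 3)*(s - 1)*(s - 5)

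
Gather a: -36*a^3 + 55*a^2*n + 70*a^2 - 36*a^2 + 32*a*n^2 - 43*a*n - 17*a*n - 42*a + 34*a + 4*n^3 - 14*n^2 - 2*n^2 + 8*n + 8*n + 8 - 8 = -36*a^3 + a^2*(55*n + 34) + a*(32*n^2 - 60*n - 8) + 4*n^3 - 16*n^2 + 16*n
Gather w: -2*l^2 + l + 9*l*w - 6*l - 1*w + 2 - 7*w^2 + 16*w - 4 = -2*l^2 - 5*l - 7*w^2 + w*(9*l + 15) - 2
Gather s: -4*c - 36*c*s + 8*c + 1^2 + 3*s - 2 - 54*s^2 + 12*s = 4*c - 54*s^2 + s*(15 - 36*c) - 1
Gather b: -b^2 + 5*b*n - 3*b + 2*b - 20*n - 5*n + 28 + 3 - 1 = -b^2 + b*(5*n - 1) - 25*n + 30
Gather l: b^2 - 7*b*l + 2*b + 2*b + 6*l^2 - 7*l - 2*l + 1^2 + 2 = b^2 + 4*b + 6*l^2 + l*(-7*b - 9) + 3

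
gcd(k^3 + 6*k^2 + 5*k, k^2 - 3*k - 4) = k + 1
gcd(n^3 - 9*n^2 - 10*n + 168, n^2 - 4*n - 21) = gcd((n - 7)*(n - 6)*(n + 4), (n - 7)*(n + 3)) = n - 7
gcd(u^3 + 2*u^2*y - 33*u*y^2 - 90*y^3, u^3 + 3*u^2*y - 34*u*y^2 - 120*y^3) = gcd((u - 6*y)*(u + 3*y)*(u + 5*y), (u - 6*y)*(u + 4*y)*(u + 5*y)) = -u^2 + u*y + 30*y^2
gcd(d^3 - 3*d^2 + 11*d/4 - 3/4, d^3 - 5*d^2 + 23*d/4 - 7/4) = d^2 - 3*d/2 + 1/2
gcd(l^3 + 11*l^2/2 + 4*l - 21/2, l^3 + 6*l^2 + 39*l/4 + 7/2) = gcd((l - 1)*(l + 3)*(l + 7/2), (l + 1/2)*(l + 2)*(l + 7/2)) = l + 7/2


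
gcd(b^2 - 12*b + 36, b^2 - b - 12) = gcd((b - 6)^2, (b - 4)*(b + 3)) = 1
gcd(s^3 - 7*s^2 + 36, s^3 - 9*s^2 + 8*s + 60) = s^2 - 4*s - 12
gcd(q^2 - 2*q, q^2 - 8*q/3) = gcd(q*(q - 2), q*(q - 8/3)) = q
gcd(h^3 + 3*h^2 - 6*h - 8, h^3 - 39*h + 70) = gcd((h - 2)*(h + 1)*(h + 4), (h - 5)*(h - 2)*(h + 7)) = h - 2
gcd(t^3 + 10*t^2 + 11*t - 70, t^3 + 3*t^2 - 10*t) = t^2 + 3*t - 10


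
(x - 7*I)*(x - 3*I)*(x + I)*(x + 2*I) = x^4 - 7*I*x^3 + 7*x^2 - 43*I*x + 42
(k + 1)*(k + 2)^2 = k^3 + 5*k^2 + 8*k + 4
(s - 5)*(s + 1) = s^2 - 4*s - 5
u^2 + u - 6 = (u - 2)*(u + 3)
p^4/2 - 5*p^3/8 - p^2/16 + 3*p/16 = p*(p/2 + 1/4)*(p - 1)*(p - 3/4)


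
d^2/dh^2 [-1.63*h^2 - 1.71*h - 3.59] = -3.26000000000000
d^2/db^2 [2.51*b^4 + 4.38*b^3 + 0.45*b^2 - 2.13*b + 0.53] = 30.12*b^2 + 26.28*b + 0.9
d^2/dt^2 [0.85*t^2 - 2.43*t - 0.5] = 1.70000000000000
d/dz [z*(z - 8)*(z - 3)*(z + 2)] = 4*z^3 - 27*z^2 + 4*z + 48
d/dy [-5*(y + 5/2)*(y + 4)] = -10*y - 65/2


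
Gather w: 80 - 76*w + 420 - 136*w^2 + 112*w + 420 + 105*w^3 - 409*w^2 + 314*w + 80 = 105*w^3 - 545*w^2 + 350*w + 1000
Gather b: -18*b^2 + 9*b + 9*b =-18*b^2 + 18*b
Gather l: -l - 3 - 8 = -l - 11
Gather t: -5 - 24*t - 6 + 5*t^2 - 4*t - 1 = 5*t^2 - 28*t - 12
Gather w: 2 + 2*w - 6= 2*w - 4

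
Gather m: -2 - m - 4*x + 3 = -m - 4*x + 1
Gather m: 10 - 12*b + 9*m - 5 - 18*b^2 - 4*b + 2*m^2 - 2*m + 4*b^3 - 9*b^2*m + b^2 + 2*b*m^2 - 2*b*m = 4*b^3 - 17*b^2 - 16*b + m^2*(2*b + 2) + m*(-9*b^2 - 2*b + 7) + 5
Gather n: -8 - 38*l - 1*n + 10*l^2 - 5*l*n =10*l^2 - 38*l + n*(-5*l - 1) - 8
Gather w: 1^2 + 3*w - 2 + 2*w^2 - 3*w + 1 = 2*w^2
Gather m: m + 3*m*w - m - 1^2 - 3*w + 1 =3*m*w - 3*w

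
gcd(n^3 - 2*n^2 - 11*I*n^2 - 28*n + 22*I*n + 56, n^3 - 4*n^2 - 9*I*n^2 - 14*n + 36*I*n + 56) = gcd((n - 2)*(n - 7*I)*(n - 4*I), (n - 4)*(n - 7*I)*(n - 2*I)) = n - 7*I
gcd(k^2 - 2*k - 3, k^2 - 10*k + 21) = k - 3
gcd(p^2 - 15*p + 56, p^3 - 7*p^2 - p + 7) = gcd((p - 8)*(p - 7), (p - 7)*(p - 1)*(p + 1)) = p - 7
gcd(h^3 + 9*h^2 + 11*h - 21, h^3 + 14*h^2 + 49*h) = h + 7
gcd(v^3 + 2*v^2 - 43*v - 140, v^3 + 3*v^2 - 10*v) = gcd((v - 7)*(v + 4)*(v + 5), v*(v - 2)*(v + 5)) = v + 5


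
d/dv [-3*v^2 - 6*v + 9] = -6*v - 6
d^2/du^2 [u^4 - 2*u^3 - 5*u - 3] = 12*u*(u - 1)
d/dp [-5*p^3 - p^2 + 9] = p*(-15*p - 2)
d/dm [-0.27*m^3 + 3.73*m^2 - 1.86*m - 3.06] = -0.81*m^2 + 7.46*m - 1.86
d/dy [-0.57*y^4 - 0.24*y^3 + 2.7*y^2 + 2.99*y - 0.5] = -2.28*y^3 - 0.72*y^2 + 5.4*y + 2.99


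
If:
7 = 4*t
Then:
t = 7/4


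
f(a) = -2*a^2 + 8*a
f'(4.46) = -9.84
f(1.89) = 7.98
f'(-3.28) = 21.12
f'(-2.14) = 16.56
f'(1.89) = 0.44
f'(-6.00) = 32.00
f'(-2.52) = 18.08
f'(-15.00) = 68.00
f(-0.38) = -3.33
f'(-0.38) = 9.52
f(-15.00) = -570.00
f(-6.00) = -120.00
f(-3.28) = -47.76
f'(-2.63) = 18.52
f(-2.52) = -32.86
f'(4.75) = -11.00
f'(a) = 8 - 4*a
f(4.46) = -4.10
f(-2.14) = -26.28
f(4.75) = -7.12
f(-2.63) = -34.87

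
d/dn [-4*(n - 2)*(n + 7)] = -8*n - 20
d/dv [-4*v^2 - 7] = -8*v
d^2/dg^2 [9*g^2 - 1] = 18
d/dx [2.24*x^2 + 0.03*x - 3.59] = 4.48*x + 0.03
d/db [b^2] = 2*b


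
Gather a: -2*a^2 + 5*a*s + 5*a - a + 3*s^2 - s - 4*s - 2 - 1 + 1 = -2*a^2 + a*(5*s + 4) + 3*s^2 - 5*s - 2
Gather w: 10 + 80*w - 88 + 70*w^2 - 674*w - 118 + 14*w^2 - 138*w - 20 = 84*w^2 - 732*w - 216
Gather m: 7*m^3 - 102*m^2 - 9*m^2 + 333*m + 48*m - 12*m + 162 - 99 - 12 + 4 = 7*m^3 - 111*m^2 + 369*m + 55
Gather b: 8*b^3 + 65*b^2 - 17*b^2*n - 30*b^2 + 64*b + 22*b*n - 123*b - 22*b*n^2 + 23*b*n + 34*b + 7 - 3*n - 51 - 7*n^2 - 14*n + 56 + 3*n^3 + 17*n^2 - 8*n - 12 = 8*b^3 + b^2*(35 - 17*n) + b*(-22*n^2 + 45*n - 25) + 3*n^3 + 10*n^2 - 25*n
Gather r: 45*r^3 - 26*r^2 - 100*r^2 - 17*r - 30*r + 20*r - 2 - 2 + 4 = 45*r^3 - 126*r^2 - 27*r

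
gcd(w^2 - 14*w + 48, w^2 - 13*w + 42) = w - 6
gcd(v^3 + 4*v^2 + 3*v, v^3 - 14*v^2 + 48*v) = v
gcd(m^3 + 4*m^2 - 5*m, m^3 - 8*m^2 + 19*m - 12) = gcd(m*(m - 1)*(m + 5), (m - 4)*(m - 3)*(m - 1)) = m - 1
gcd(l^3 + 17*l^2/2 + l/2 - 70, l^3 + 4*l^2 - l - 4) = l + 4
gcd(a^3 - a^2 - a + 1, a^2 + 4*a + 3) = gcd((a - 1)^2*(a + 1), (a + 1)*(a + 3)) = a + 1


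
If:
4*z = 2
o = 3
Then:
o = 3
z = 1/2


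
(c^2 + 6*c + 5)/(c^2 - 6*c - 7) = (c + 5)/(c - 7)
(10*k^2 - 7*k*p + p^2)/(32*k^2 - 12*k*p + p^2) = (10*k^2 - 7*k*p + p^2)/(32*k^2 - 12*k*p + p^2)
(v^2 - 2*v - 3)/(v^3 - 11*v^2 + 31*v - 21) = (v + 1)/(v^2 - 8*v + 7)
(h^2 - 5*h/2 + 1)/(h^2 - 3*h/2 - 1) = (2*h - 1)/(2*h + 1)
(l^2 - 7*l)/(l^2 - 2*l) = (l - 7)/(l - 2)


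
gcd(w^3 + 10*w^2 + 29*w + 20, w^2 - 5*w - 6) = w + 1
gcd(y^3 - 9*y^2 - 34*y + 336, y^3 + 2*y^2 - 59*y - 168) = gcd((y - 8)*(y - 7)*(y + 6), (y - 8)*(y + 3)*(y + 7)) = y - 8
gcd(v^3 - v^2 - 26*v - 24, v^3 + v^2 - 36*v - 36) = v^2 - 5*v - 6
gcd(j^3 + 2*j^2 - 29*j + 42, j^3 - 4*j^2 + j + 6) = j^2 - 5*j + 6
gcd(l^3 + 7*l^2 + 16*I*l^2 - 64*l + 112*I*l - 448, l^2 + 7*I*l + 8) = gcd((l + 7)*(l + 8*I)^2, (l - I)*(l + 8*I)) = l + 8*I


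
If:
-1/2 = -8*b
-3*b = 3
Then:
No Solution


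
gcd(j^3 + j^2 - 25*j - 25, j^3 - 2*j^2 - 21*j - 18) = j + 1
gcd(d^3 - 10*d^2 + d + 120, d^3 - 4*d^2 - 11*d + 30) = d^2 - 2*d - 15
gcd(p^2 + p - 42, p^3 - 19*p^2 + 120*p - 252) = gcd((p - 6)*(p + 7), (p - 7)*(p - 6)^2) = p - 6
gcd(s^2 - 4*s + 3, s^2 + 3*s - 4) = s - 1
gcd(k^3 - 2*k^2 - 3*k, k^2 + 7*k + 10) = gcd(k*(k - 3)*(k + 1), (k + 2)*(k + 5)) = 1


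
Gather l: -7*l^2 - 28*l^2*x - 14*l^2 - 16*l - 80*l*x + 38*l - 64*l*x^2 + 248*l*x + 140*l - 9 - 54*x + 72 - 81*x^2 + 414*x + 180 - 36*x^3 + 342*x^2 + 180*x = l^2*(-28*x - 21) + l*(-64*x^2 + 168*x + 162) - 36*x^3 + 261*x^2 + 540*x + 243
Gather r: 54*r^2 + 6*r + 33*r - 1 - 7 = 54*r^2 + 39*r - 8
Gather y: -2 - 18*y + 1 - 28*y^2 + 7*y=-28*y^2 - 11*y - 1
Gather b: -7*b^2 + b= -7*b^2 + b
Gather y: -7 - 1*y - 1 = -y - 8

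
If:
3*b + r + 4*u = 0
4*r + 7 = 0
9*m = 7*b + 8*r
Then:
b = 7/12 - 4*u/3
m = -28*u/27 - 119/108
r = -7/4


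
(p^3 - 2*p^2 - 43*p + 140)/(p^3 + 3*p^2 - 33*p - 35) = (p - 4)/(p + 1)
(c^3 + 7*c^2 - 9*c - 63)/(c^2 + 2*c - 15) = (c^2 + 10*c + 21)/(c + 5)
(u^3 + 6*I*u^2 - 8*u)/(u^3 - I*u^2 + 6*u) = (u + 4*I)/(u - 3*I)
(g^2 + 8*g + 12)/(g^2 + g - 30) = (g + 2)/(g - 5)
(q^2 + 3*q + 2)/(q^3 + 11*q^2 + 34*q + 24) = (q + 2)/(q^2 + 10*q + 24)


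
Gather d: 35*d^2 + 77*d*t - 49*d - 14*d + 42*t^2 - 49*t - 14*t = 35*d^2 + d*(77*t - 63) + 42*t^2 - 63*t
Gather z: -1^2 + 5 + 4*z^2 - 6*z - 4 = 4*z^2 - 6*z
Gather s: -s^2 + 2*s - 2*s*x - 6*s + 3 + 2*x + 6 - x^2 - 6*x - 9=-s^2 + s*(-2*x - 4) - x^2 - 4*x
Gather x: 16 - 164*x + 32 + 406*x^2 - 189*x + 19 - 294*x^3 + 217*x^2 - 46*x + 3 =-294*x^3 + 623*x^2 - 399*x + 70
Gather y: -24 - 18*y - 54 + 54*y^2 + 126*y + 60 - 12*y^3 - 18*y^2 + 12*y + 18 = -12*y^3 + 36*y^2 + 120*y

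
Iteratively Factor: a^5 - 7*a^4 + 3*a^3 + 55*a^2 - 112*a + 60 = (a + 3)*(a^4 - 10*a^3 + 33*a^2 - 44*a + 20) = (a - 2)*(a + 3)*(a^3 - 8*a^2 + 17*a - 10) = (a - 2)^2*(a + 3)*(a^2 - 6*a + 5) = (a - 2)^2*(a - 1)*(a + 3)*(a - 5)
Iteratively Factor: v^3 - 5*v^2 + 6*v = (v - 2)*(v^2 - 3*v) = (v - 3)*(v - 2)*(v)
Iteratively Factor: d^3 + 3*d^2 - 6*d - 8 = (d + 4)*(d^2 - d - 2) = (d - 2)*(d + 4)*(d + 1)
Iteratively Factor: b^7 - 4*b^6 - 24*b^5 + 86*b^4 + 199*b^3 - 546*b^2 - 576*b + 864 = (b + 3)*(b^6 - 7*b^5 - 3*b^4 + 95*b^3 - 86*b^2 - 288*b + 288) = (b + 3)^2*(b^5 - 10*b^4 + 27*b^3 + 14*b^2 - 128*b + 96) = (b - 1)*(b + 3)^2*(b^4 - 9*b^3 + 18*b^2 + 32*b - 96) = (b - 4)*(b - 1)*(b + 3)^2*(b^3 - 5*b^2 - 2*b + 24) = (b - 4)^2*(b - 1)*(b + 3)^2*(b^2 - b - 6) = (b - 4)^2*(b - 3)*(b - 1)*(b + 3)^2*(b + 2)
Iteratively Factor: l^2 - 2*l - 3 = (l + 1)*(l - 3)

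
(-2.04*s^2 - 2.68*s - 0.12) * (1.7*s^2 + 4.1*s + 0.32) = -3.468*s^4 - 12.92*s^3 - 11.8448*s^2 - 1.3496*s - 0.0384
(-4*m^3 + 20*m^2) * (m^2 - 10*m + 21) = -4*m^5 + 60*m^4 - 284*m^3 + 420*m^2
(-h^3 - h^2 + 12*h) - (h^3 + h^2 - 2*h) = -2*h^3 - 2*h^2 + 14*h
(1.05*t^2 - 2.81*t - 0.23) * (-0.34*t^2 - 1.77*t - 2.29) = -0.357*t^4 - 0.9031*t^3 + 2.6474*t^2 + 6.842*t + 0.5267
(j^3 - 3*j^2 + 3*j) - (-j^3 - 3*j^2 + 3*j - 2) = 2*j^3 + 2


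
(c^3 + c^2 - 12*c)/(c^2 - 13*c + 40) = c*(c^2 + c - 12)/(c^2 - 13*c + 40)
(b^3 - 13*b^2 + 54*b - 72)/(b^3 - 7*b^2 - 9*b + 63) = (b^2 - 10*b + 24)/(b^2 - 4*b - 21)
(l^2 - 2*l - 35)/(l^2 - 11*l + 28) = (l + 5)/(l - 4)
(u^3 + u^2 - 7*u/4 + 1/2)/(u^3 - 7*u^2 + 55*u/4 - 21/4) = (2*u^2 + 3*u - 2)/(2*u^2 - 13*u + 21)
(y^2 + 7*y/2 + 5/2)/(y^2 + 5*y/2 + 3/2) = (2*y + 5)/(2*y + 3)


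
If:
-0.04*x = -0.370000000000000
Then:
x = 9.25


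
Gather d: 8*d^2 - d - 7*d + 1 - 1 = 8*d^2 - 8*d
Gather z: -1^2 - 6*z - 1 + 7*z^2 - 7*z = 7*z^2 - 13*z - 2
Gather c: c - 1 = c - 1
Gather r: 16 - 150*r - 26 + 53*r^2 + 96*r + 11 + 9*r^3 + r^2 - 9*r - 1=9*r^3 + 54*r^2 - 63*r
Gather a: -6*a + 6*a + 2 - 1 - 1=0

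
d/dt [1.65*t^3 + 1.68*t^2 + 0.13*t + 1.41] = 4.95*t^2 + 3.36*t + 0.13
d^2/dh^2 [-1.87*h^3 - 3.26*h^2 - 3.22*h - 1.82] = -11.22*h - 6.52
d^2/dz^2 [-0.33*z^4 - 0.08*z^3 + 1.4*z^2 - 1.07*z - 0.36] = -3.96*z^2 - 0.48*z + 2.8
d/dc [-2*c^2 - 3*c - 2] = -4*c - 3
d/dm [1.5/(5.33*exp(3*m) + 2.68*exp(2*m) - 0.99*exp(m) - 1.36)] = (-23.985*exp(2*m) - 8.04*exp(m) + 1.485)*exp(m)/(5.33*exp(3*m) + 2.68*exp(2*m) - 0.99*exp(m) - 1.36)^2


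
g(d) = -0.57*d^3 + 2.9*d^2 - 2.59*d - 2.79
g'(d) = -1.71*d^2 + 5.8*d - 2.59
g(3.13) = 0.04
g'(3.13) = -1.19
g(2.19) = -0.54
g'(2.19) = 1.91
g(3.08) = 0.09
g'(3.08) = -0.95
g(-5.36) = 182.18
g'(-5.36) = -82.81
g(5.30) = -19.92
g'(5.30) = -19.88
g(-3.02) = 47.18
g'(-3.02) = -35.70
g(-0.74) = 0.95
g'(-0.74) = -7.82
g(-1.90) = 16.51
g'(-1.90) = -19.78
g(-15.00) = 2612.31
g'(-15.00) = -474.34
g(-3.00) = 46.47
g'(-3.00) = -35.38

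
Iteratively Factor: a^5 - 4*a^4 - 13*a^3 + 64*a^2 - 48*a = (a + 4)*(a^4 - 8*a^3 + 19*a^2 - 12*a) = (a - 1)*(a + 4)*(a^3 - 7*a^2 + 12*a) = (a - 4)*(a - 1)*(a + 4)*(a^2 - 3*a) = (a - 4)*(a - 3)*(a - 1)*(a + 4)*(a)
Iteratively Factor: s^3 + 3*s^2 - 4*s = (s + 4)*(s^2 - s) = s*(s + 4)*(s - 1)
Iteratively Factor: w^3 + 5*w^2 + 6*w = (w + 2)*(w^2 + 3*w) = (w + 2)*(w + 3)*(w)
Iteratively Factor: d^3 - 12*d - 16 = (d + 2)*(d^2 - 2*d - 8) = (d - 4)*(d + 2)*(d + 2)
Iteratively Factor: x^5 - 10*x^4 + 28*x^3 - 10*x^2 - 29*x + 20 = (x - 1)*(x^4 - 9*x^3 + 19*x^2 + 9*x - 20) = (x - 1)^2*(x^3 - 8*x^2 + 11*x + 20) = (x - 1)^2*(x + 1)*(x^2 - 9*x + 20) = (x - 4)*(x - 1)^2*(x + 1)*(x - 5)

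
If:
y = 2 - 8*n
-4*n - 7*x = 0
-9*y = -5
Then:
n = 13/72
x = -13/126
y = 5/9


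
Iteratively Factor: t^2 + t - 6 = (t + 3)*(t - 2)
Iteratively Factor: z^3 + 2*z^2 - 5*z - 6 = (z + 1)*(z^2 + z - 6) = (z - 2)*(z + 1)*(z + 3)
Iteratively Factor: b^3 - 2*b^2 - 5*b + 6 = (b - 1)*(b^2 - b - 6) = (b - 3)*(b - 1)*(b + 2)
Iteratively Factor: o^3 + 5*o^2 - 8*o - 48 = (o + 4)*(o^2 + o - 12) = (o + 4)^2*(o - 3)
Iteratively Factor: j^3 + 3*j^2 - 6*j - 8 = (j + 1)*(j^2 + 2*j - 8) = (j - 2)*(j + 1)*(j + 4)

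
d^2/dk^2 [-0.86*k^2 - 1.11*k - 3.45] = -1.72000000000000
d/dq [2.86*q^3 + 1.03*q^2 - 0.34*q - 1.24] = 8.58*q^2 + 2.06*q - 0.34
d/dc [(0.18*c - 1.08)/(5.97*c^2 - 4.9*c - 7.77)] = (-1.0746*c^2 + 12.8952*c - 6.6906)/(35.6409*c^4 - 58.506*c^3 - 68.7638*c^2 + 76.146*c + 60.3729)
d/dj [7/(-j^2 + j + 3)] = 7*(2*j - 1)/(-j^2 + j + 3)^2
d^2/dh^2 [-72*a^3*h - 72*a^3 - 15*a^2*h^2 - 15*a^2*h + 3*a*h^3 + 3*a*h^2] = 6*a*(-5*a + 3*h + 1)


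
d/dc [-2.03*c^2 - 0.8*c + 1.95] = -4.06*c - 0.8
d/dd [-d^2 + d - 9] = 1 - 2*d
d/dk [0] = 0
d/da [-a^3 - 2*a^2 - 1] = a*(-3*a - 4)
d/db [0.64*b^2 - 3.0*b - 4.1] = 1.28*b - 3.0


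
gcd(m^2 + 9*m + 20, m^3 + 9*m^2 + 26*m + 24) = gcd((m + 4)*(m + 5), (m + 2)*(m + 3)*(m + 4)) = m + 4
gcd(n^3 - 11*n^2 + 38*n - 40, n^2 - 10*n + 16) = n - 2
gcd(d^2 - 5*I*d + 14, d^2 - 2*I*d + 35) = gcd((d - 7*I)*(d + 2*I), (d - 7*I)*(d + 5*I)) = d - 7*I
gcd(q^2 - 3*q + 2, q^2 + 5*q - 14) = q - 2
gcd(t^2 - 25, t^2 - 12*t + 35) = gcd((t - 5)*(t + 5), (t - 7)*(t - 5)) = t - 5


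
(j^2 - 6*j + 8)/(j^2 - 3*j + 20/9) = 9*(j^2 - 6*j + 8)/(9*j^2 - 27*j + 20)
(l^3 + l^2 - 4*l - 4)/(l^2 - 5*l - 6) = (l^2 - 4)/(l - 6)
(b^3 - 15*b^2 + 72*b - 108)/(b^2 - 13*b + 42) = (b^2 - 9*b + 18)/(b - 7)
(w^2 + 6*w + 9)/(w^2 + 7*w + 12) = (w + 3)/(w + 4)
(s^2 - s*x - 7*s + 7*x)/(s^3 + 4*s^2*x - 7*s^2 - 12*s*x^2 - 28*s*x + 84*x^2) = (-s + x)/(-s^2 - 4*s*x + 12*x^2)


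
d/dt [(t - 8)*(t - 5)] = 2*t - 13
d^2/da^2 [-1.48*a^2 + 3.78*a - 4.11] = -2.96000000000000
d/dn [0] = 0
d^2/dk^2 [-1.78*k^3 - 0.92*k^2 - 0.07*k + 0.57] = -10.68*k - 1.84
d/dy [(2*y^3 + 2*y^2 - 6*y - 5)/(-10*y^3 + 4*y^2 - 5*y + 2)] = (28*y^4 - 140*y^3 - 124*y^2 + 48*y - 37)/(100*y^6 - 80*y^5 + 116*y^4 - 80*y^3 + 41*y^2 - 20*y + 4)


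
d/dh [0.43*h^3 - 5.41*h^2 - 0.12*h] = 1.29*h^2 - 10.82*h - 0.12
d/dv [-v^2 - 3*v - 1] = -2*v - 3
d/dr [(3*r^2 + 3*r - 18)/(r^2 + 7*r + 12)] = 18/(r^2 + 8*r + 16)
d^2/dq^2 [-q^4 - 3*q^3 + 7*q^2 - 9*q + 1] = -12*q^2 - 18*q + 14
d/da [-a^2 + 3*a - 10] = 3 - 2*a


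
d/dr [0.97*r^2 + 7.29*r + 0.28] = 1.94*r + 7.29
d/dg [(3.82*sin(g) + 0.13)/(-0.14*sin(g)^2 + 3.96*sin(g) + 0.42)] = (0.5348*sin(g)^2 + 0.0364000000000004*sin(g) + 1.0896)*cos(g)/(0.0196*sin(g)^4 - 1.1088*sin(g)^3 + 15.564*sin(g)^2 + 3.3264*sin(g) + 0.1764)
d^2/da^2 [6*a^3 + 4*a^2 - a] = 36*a + 8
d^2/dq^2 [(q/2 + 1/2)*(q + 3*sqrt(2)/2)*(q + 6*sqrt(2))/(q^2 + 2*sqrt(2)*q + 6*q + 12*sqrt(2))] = (-55*sqrt(2)*q^3 + 52*q^3 - 684*q^2 + 360*sqrt(2)*q^2 - 1080*sqrt(2)*q + 1296*q - 1728 + 1440*sqrt(2))/(2*(q^6 + 6*sqrt(2)*q^5 + 18*q^5 + 132*q^4 + 108*sqrt(2)*q^4 + 648*q^3 + 664*sqrt(2)*q^3 + 1584*sqrt(2)*q^2 + 2592*q^2 + 1728*sqrt(2)*q + 5184*q + 3456*sqrt(2)))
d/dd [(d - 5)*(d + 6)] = 2*d + 1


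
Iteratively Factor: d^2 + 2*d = (d + 2)*(d)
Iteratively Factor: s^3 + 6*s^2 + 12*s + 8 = (s + 2)*(s^2 + 4*s + 4) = (s + 2)^2*(s + 2)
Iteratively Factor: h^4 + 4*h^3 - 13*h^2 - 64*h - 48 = (h + 3)*(h^3 + h^2 - 16*h - 16) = (h - 4)*(h + 3)*(h^2 + 5*h + 4) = (h - 4)*(h + 1)*(h + 3)*(h + 4)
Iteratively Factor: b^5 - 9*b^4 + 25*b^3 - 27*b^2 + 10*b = (b - 1)*(b^4 - 8*b^3 + 17*b^2 - 10*b) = (b - 1)^2*(b^3 - 7*b^2 + 10*b) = b*(b - 1)^2*(b^2 - 7*b + 10) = b*(b - 2)*(b - 1)^2*(b - 5)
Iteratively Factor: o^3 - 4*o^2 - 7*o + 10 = (o + 2)*(o^2 - 6*o + 5) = (o - 1)*(o + 2)*(o - 5)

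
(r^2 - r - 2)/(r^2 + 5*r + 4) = (r - 2)/(r + 4)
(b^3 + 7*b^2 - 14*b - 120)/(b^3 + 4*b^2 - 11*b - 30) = (b^2 + 2*b - 24)/(b^2 - b - 6)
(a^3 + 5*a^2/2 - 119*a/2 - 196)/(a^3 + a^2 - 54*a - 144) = (2*a^2 + 21*a + 49)/(2*(a^2 + 9*a + 18))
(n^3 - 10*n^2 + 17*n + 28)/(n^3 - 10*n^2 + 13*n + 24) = (n^2 - 11*n + 28)/(n^2 - 11*n + 24)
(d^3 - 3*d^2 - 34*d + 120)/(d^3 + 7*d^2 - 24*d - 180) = (d - 4)/(d + 6)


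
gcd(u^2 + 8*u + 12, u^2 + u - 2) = u + 2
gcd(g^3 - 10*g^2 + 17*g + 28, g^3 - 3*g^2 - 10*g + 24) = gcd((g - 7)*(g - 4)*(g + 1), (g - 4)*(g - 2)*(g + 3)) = g - 4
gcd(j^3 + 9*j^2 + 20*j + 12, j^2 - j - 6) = j + 2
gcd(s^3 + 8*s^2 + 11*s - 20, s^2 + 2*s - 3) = s - 1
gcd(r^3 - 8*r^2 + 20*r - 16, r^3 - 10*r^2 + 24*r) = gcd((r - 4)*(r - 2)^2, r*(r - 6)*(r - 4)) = r - 4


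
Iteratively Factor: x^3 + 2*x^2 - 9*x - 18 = (x + 3)*(x^2 - x - 6) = (x - 3)*(x + 3)*(x + 2)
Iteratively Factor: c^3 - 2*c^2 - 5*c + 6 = (c + 2)*(c^2 - 4*c + 3) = (c - 3)*(c + 2)*(c - 1)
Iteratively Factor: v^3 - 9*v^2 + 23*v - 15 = (v - 1)*(v^2 - 8*v + 15) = (v - 5)*(v - 1)*(v - 3)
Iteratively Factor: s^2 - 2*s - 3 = (s + 1)*(s - 3)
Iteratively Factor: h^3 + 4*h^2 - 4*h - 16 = (h - 2)*(h^2 + 6*h + 8) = (h - 2)*(h + 2)*(h + 4)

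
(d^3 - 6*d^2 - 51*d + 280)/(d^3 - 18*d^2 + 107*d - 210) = (d^2 - d - 56)/(d^2 - 13*d + 42)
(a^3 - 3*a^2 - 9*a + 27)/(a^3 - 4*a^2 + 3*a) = (a^2 - 9)/(a*(a - 1))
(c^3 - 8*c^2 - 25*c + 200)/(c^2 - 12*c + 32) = (c^2 - 25)/(c - 4)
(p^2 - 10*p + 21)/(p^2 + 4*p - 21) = (p - 7)/(p + 7)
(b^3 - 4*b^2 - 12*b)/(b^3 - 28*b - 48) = b/(b + 4)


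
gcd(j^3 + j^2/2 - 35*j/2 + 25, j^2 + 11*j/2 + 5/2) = j + 5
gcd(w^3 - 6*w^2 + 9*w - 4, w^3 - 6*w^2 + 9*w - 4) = w^3 - 6*w^2 + 9*w - 4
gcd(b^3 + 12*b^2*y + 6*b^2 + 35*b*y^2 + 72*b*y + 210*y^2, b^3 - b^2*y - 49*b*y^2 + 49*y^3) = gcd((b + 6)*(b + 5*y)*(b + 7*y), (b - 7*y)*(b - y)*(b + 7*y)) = b + 7*y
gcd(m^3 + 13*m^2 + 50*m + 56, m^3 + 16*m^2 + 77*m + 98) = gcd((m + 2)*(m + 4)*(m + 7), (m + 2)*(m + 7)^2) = m^2 + 9*m + 14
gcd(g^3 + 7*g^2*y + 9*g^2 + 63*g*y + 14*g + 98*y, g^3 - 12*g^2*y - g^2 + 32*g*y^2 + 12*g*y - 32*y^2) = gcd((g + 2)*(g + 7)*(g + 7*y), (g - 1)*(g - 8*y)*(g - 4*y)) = 1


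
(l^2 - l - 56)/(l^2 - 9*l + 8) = (l + 7)/(l - 1)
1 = 1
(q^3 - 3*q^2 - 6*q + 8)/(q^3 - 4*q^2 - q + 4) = (q + 2)/(q + 1)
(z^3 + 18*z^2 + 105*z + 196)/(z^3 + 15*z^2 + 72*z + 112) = (z + 7)/(z + 4)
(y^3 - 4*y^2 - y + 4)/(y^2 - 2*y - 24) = (-y^3 + 4*y^2 + y - 4)/(-y^2 + 2*y + 24)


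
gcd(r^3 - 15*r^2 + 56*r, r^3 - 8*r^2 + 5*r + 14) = r - 7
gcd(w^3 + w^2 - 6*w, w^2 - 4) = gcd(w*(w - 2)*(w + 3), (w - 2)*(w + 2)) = w - 2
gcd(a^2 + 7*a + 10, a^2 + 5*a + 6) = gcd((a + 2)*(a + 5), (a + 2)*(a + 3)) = a + 2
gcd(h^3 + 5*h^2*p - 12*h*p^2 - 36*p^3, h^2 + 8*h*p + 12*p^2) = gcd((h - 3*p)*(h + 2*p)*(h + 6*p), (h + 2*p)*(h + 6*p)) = h^2 + 8*h*p + 12*p^2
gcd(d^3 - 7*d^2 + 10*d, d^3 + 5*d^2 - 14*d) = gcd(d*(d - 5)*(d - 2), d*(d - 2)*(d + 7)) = d^2 - 2*d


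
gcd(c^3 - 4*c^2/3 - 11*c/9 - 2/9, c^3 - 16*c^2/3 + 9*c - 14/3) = c - 2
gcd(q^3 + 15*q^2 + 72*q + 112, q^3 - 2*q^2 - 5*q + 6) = 1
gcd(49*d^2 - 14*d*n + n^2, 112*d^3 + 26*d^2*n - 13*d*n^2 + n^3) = 7*d - n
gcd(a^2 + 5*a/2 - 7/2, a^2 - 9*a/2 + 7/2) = a - 1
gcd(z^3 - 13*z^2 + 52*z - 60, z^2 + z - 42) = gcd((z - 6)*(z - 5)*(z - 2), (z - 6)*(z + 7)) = z - 6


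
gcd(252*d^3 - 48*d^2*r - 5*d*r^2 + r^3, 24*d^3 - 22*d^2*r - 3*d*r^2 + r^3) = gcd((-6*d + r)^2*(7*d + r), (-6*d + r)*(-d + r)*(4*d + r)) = -6*d + r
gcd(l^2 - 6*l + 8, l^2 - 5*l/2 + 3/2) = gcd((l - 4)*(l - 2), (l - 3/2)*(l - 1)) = 1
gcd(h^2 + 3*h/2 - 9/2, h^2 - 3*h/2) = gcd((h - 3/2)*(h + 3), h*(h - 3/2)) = h - 3/2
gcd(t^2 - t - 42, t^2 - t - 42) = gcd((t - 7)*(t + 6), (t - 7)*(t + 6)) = t^2 - t - 42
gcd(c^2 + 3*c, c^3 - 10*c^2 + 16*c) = c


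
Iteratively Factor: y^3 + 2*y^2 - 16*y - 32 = (y + 4)*(y^2 - 2*y - 8) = (y - 4)*(y + 4)*(y + 2)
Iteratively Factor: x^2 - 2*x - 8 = (x - 4)*(x + 2)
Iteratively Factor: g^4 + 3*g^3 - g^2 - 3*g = (g + 1)*(g^3 + 2*g^2 - 3*g) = (g - 1)*(g + 1)*(g^2 + 3*g) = g*(g - 1)*(g + 1)*(g + 3)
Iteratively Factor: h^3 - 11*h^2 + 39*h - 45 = (h - 3)*(h^2 - 8*h + 15) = (h - 3)^2*(h - 5)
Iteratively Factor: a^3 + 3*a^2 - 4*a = (a - 1)*(a^2 + 4*a) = a*(a - 1)*(a + 4)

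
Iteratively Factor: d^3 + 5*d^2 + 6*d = (d + 2)*(d^2 + 3*d) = d*(d + 2)*(d + 3)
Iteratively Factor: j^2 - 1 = (j - 1)*(j + 1)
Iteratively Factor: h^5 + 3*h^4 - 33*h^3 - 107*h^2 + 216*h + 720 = (h + 3)*(h^4 - 33*h^2 - 8*h + 240) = (h + 3)*(h + 4)*(h^3 - 4*h^2 - 17*h + 60) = (h - 3)*(h + 3)*(h + 4)*(h^2 - h - 20) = (h - 3)*(h + 3)*(h + 4)^2*(h - 5)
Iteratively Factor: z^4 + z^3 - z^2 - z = (z + 1)*(z^3 - z) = z*(z + 1)*(z^2 - 1) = z*(z + 1)^2*(z - 1)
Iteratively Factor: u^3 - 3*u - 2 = (u + 1)*(u^2 - u - 2) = (u - 2)*(u + 1)*(u + 1)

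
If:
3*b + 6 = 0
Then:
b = -2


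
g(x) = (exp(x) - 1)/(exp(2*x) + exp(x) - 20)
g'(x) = (exp(x) - 1)*(-2*exp(2*x) - exp(x))/(exp(2*x) + exp(x) - 20)^2 + exp(x)/(exp(2*x) + exp(x) - 20)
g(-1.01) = 0.03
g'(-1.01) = -0.02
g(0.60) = -0.06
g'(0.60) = -0.15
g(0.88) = -0.12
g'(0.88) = -0.35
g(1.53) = 0.61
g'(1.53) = -4.06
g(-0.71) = 0.03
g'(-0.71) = -0.02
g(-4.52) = 0.05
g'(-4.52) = -0.00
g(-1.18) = 0.04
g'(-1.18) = -0.01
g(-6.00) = 0.05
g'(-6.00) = -0.00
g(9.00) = 0.00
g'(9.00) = 0.00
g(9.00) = 0.00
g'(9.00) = 0.00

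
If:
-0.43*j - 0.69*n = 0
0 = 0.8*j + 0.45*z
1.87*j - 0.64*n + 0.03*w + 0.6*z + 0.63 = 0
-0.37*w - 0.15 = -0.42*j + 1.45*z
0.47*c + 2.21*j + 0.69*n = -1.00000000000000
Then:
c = -0.51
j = -0.43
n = 0.27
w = -3.87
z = 0.76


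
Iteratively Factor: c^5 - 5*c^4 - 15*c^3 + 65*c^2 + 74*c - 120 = (c - 5)*(c^4 - 15*c^2 - 10*c + 24) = (c - 5)*(c - 4)*(c^3 + 4*c^2 + c - 6) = (c - 5)*(c - 4)*(c - 1)*(c^2 + 5*c + 6) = (c - 5)*(c - 4)*(c - 1)*(c + 3)*(c + 2)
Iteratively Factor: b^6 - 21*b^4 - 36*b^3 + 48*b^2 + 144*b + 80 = (b + 2)*(b^5 - 2*b^4 - 17*b^3 - 2*b^2 + 52*b + 40) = (b - 5)*(b + 2)*(b^4 + 3*b^3 - 2*b^2 - 12*b - 8) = (b - 5)*(b + 2)^2*(b^3 + b^2 - 4*b - 4) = (b - 5)*(b + 1)*(b + 2)^2*(b^2 - 4) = (b - 5)*(b - 2)*(b + 1)*(b + 2)^2*(b + 2)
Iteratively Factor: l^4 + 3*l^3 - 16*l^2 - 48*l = (l - 4)*(l^3 + 7*l^2 + 12*l) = (l - 4)*(l + 3)*(l^2 + 4*l) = (l - 4)*(l + 3)*(l + 4)*(l)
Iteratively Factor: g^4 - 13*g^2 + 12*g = (g - 1)*(g^3 + g^2 - 12*g) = (g - 3)*(g - 1)*(g^2 + 4*g) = (g - 3)*(g - 1)*(g + 4)*(g)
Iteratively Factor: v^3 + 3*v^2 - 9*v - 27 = (v - 3)*(v^2 + 6*v + 9) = (v - 3)*(v + 3)*(v + 3)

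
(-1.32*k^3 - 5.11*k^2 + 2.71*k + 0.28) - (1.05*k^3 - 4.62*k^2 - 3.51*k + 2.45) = -2.37*k^3 - 0.49*k^2 + 6.22*k - 2.17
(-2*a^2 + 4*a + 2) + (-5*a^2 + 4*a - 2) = -7*a^2 + 8*a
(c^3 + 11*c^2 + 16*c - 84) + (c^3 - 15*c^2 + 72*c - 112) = 2*c^3 - 4*c^2 + 88*c - 196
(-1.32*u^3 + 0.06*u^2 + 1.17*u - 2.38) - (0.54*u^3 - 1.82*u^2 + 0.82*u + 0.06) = -1.86*u^3 + 1.88*u^2 + 0.35*u - 2.44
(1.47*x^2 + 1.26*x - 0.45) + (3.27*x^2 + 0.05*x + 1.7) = 4.74*x^2 + 1.31*x + 1.25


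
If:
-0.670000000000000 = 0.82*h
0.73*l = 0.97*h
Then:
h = -0.82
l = -1.09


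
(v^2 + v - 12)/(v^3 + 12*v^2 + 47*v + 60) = (v - 3)/(v^2 + 8*v + 15)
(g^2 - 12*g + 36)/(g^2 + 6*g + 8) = (g^2 - 12*g + 36)/(g^2 + 6*g + 8)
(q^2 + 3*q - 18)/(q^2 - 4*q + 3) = (q + 6)/(q - 1)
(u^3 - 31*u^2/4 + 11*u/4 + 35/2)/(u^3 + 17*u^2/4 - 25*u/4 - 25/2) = (u - 7)/(u + 5)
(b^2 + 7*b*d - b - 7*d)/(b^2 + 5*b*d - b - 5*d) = (b + 7*d)/(b + 5*d)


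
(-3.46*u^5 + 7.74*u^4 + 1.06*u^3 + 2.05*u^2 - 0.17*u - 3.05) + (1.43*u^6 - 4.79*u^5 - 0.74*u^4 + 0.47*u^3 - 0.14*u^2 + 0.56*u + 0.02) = 1.43*u^6 - 8.25*u^5 + 7.0*u^4 + 1.53*u^3 + 1.91*u^2 + 0.39*u - 3.03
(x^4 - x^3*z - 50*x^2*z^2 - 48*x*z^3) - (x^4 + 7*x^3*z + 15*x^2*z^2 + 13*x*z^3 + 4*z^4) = -8*x^3*z - 65*x^2*z^2 - 61*x*z^3 - 4*z^4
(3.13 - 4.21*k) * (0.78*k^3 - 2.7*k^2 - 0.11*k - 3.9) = -3.2838*k^4 + 13.8084*k^3 - 7.9879*k^2 + 16.0747*k - 12.207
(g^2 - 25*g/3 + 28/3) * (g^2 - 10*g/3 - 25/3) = g^4 - 35*g^3/3 + 259*g^2/9 + 115*g/3 - 700/9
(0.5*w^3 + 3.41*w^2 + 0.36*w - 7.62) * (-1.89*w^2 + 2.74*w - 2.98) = -0.945*w^5 - 5.0749*w^4 + 7.173*w^3 + 5.2264*w^2 - 21.9516*w + 22.7076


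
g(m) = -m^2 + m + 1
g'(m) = 1 - 2*m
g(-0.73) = -0.26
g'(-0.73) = 2.46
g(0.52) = 1.25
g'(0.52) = -0.04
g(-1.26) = -1.85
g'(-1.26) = 3.52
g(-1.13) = -1.41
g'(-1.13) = 3.26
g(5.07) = -19.63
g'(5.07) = -9.14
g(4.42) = -14.12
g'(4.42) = -7.84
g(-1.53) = -2.87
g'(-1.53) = 4.06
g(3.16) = -5.83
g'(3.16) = -5.32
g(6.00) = -29.00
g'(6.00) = -11.00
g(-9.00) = -89.00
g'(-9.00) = 19.00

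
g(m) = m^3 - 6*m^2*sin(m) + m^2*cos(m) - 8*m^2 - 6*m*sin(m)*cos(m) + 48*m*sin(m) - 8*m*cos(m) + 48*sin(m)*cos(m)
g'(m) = -m^2*sin(m) - 6*m^2*cos(m) + 3*m^2 + 6*m*sin(m)^2 - 4*m*sin(m) - 6*m*cos(m)^2 + 50*m*cos(m) - 16*m - 48*sin(m)^2 - 6*sin(m)*cos(m) + 48*sin(m) + 48*cos(m)^2 - 8*cos(m)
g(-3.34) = -221.58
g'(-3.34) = 397.90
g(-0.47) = -8.02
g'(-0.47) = -11.18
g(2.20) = 24.78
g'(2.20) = -43.68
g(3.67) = -81.35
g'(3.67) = -99.93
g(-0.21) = -6.56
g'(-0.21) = 21.17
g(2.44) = 13.35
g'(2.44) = -51.61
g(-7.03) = -279.56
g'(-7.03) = -228.88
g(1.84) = 38.24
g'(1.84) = -30.50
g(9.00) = 52.80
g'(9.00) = 108.94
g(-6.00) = -541.64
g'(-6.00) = -219.80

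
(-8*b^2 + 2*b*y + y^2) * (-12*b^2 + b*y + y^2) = 96*b^4 - 32*b^3*y - 18*b^2*y^2 + 3*b*y^3 + y^4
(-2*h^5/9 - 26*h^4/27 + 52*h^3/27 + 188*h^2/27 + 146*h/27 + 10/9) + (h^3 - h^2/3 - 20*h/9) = -2*h^5/9 - 26*h^4/27 + 79*h^3/27 + 179*h^2/27 + 86*h/27 + 10/9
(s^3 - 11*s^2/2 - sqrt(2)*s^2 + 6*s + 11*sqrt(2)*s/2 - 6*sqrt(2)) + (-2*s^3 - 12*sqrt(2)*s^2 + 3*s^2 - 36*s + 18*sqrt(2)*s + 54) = -s^3 - 13*sqrt(2)*s^2 - 5*s^2/2 - 30*s + 47*sqrt(2)*s/2 - 6*sqrt(2) + 54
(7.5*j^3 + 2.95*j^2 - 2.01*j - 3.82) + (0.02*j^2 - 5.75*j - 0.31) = 7.5*j^3 + 2.97*j^2 - 7.76*j - 4.13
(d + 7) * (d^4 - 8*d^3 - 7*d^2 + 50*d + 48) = d^5 - d^4 - 63*d^3 + d^2 + 398*d + 336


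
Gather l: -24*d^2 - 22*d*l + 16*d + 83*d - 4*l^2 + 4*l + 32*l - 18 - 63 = -24*d^2 + 99*d - 4*l^2 + l*(36 - 22*d) - 81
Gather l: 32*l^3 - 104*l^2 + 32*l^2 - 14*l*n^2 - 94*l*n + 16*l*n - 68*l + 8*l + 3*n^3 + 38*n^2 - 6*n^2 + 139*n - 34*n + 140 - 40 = 32*l^3 - 72*l^2 + l*(-14*n^2 - 78*n - 60) + 3*n^3 + 32*n^2 + 105*n + 100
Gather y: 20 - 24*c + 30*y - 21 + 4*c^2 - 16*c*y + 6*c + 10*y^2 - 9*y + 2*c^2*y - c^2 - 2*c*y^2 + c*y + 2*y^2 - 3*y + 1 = 3*c^2 - 18*c + y^2*(12 - 2*c) + y*(2*c^2 - 15*c + 18)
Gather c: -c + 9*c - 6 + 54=8*c + 48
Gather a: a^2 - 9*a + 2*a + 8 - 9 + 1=a^2 - 7*a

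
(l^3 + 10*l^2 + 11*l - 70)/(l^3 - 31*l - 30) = (l^2 + 5*l - 14)/(l^2 - 5*l - 6)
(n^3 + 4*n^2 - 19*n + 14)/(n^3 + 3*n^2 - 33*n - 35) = (n^2 - 3*n + 2)/(n^2 - 4*n - 5)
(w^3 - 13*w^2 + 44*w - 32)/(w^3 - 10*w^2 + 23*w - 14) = (w^2 - 12*w + 32)/(w^2 - 9*w + 14)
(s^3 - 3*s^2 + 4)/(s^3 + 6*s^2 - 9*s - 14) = (s - 2)/(s + 7)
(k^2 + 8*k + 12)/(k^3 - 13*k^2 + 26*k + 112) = (k + 6)/(k^2 - 15*k + 56)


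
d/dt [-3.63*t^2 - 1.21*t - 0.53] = -7.26*t - 1.21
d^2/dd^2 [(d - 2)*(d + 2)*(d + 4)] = 6*d + 8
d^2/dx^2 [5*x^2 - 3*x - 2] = 10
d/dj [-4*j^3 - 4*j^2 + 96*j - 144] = -12*j^2 - 8*j + 96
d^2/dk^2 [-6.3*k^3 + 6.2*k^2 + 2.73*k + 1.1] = 12.4 - 37.8*k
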